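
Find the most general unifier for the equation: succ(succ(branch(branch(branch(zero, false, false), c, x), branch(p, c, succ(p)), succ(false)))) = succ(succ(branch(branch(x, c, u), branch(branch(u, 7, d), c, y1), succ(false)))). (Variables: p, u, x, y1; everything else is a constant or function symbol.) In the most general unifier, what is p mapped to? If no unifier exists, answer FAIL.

branch(branch(zero, false, false), 7, d)

Decompose succ/1: succ(branch(branch(branch(zero, false, false), c, x), branch(p, c, succ(p)), succ(false))) = succ(branch(branch(x, c, u), branch(branch(u, 7, d), c, y1), succ(false))).
Decompose succ/1: branch(branch(branch(zero, false, false), c, x), branch(p, c, succ(p)), succ(false)) = branch(branch(x, c, u), branch(branch(u, 7, d), c, y1), succ(false)).
Decompose branch/3: branch(branch(zero, false, false), c, x) = branch(x, c, u),  branch(p, c, succ(p)) = branch(branch(u, 7, d), c, y1),  succ(false) = succ(false).
Decompose branch/3: branch(zero, false, false) = x,  c = c,  x = u.
Bind x := branch(zero, false, false); substituting into the one remaining equation that mentions x gives: branch(zero, false, false) = u.
Delete trivial equation c = c.
Bind u := branch(zero, false, false); substituting into the one remaining equation that mentions u gives: branch(p, c, succ(p)) = branch(branch(branch(zero, false, false), 7, d), c, y1).
Decompose branch/3: p = branch(branch(zero, false, false), 7, d),  c = c,  succ(p) = y1.
Bind p := branch(branch(zero, false, false), 7, d); substituting into the one remaining equation that mentions p gives: succ(branch(branch(zero, false, false), 7, d)) = y1.
Delete trivial equation c = c.
Bind y1 := succ(branch(branch(zero, false, false), 7, d)); no other remaining equation mentions y1.
Delete trivial equation succ(false) = succ(false).
MGU = { x ↦ branch(zero, false, false), u ↦ branch(zero, false, false), p ↦ branch(branch(zero, false, false), 7, d), y1 ↦ succ(branch(branch(zero, false, false), 7, d)) }, so p ↦ branch(branch(zero, false, false), 7, d).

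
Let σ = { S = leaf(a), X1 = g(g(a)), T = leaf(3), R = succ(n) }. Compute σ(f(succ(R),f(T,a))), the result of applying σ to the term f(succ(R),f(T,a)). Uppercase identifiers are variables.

f(succ(succ(n)),f(leaf(3),a))

Replace each occurrence of T with leaf(3).
Replace each occurrence of R with succ(n).
Result: f(succ(succ(n)),f(leaf(3),a)).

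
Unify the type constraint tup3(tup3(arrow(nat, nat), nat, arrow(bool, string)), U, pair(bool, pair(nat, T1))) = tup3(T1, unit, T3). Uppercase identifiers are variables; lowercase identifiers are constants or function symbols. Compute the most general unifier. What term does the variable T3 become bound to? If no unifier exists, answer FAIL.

Decompose tup3/3: tup3(arrow(nat, nat), nat, arrow(bool, string)) = T1,  U = unit,  pair(bool, pair(nat, T1)) = T3.
Bind T1 := tup3(arrow(nat, nat), nat, arrow(bool, string)); substituting into the one remaining equation that mentions T1 gives: pair(bool, pair(nat, tup3(arrow(nat, nat), nat, arrow(bool, string)))) = T3.
Bind U := unit; no other remaining equation mentions U.
Bind T3 := pair(bool, pair(nat, tup3(arrow(nat, nat), nat, arrow(bool, string)))).
MGU = { T1 ↦ tup3(arrow(nat, nat), nat, arrow(bool, string)), U ↦ unit, T3 ↦ pair(bool, pair(nat, tup3(arrow(nat, nat), nat, arrow(bool, string)))) }, so T3 ↦ pair(bool, pair(nat, tup3(arrow(nat, nat), nat, arrow(bool, string)))).

pair(bool, pair(nat, tup3(arrow(nat, nat), nat, arrow(bool, string))))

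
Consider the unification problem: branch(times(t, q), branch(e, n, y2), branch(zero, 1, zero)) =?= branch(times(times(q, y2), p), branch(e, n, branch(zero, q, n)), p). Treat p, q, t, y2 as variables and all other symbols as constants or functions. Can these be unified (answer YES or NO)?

YES

Decompose branch/3: times(t, q) =?= times(times(q, y2), p),  branch(e, n, y2) =?= branch(e, n, branch(zero, q, n)),  branch(zero, 1, zero) =?= p.
Decompose times/2: t =?= times(q, y2),  q =?= p.
Bind t := times(q, y2); no other remaining equation mentions t.
Bind q := p; substituting into the one remaining equation that mentions q gives: branch(e, n, y2) =?= branch(e, n, branch(zero, p, n)). Substituting into the earlier binding gives t := times(p, y2).
Decompose branch/3: e =?= e,  n =?= n,  y2 =?= branch(zero, p, n).
Delete trivial equation e =?= e.
Delete trivial equation n =?= n.
Bind y2 := branch(zero, p, n); no other remaining equation mentions y2. Substituting into the earlier binding gives t := times(p, branch(zero, p, n)).
Bind p := branch(zero, 1, zero). Substituting into the earlier bindings gives t := times(branch(zero, 1, zero), branch(zero, branch(zero, 1, zero), n)), q := branch(zero, 1, zero), y2 := branch(zero, branch(zero, 1, zero), n).
No equations remain and no clash or occurs-check failure arose, so a unifier exists.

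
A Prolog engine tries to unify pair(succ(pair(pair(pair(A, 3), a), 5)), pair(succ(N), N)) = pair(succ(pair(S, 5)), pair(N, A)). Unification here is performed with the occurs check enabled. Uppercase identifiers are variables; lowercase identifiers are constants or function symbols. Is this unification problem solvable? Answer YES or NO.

Decompose pair/2: succ(pair(pair(pair(A, 3), a), 5)) = succ(pair(S, 5)),  pair(succ(N), N) = pair(N, A).
Decompose succ/1: pair(pair(pair(A, 3), a), 5) = pair(S, 5).
Decompose pair/2: pair(pair(A, 3), a) = S,  5 = 5.
Bind S := pair(pair(A, 3), a); no other remaining equation mentions S.
Delete trivial equation 5 = 5.
Decompose pair/2: succ(N) = N,  N = A.
Occurs check fails: N occurs in succ(N); the equation N = succ(N) has no finite solution.

NO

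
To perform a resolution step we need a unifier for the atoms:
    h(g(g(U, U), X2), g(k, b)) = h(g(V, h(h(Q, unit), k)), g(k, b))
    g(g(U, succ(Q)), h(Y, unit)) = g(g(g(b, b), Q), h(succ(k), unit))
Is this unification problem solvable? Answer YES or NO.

NO

Decompose h/2: g(g(U, U), X2) = g(V, h(h(Q, unit), k)),  g(k, b) = g(k, b).
Decompose g/2: g(U, U) = V,  X2 = h(h(Q, unit), k).
Bind V := g(U, U); no other remaining equation mentions V.
Bind X2 := h(h(Q, unit), k); no other remaining equation mentions X2.
Delete trivial equation g(k, b) = g(k, b).
Decompose g/2: g(U, succ(Q)) = g(g(b, b), Q),  h(Y, unit) = h(succ(k), unit).
Decompose g/2: U = g(b, b),  succ(Q) = Q.
Bind U := g(b, b); no other remaining equation mentions U. Substituting into the earlier binding gives V := g(g(b, b), g(b, b)).
Occurs check fails: Q occurs in succ(Q); the equation Q = succ(Q) has no finite solution.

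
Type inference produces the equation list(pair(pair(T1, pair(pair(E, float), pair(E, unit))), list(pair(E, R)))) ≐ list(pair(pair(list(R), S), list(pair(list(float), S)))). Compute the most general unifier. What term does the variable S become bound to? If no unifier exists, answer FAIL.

pair(pair(list(float), float), pair(list(float), unit))

Decompose list/1: pair(pair(T1, pair(pair(E, float), pair(E, unit))), list(pair(E, R))) ≐ pair(pair(list(R), S), list(pair(list(float), S))).
Decompose pair/2: pair(T1, pair(pair(E, float), pair(E, unit))) ≐ pair(list(R), S),  list(pair(E, R)) ≐ list(pair(list(float), S)).
Decompose pair/2: T1 ≐ list(R),  pair(pair(E, float), pair(E, unit)) ≐ S.
Bind T1 := list(R); no other remaining equation mentions T1.
Bind S := pair(pair(E, float), pair(E, unit)); substituting into the remaining equation gives: list(pair(E, R)) ≐ list(pair(list(float), pair(pair(E, float), pair(E, unit)))).
Decompose list/1: pair(E, R) ≐ pair(list(float), pair(pair(E, float), pair(E, unit))).
Decompose pair/2: E ≐ list(float),  R ≐ pair(pair(E, float), pair(E, unit)).
Bind E := list(float); substituting into the remaining equation gives: R ≐ pair(pair(list(float), float), pair(list(float), unit)). Substituting into the earlier binding gives S := pair(pair(list(float), float), pair(list(float), unit)).
Bind R := pair(pair(list(float), float), pair(list(float), unit)). Substituting into the earlier binding gives T1 := list(pair(pair(list(float), float), pair(list(float), unit))).
MGU = { T1 ↦ list(pair(pair(list(float), float), pair(list(float), unit))), S ↦ pair(pair(list(float), float), pair(list(float), unit)), E ↦ list(float), R ↦ pair(pair(list(float), float), pair(list(float), unit)) }, so S ↦ pair(pair(list(float), float), pair(list(float), unit)).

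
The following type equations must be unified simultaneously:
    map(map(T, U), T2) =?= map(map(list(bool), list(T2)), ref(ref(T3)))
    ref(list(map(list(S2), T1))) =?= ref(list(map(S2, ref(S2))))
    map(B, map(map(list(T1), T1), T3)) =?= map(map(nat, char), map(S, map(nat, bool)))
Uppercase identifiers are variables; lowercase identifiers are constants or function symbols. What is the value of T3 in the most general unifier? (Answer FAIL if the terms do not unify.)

FAIL

Decompose map/2: map(T, U) =?= map(list(bool), list(T2)),  T2 =?= ref(ref(T3)).
Decompose map/2: T =?= list(bool),  U =?= list(T2).
Bind T := list(bool); no other remaining equation mentions T.
Bind U := list(T2); no other remaining equation mentions U.
Bind T2 := ref(ref(T3)); no other remaining equation mentions T2. Substituting into the earlier binding gives U := list(ref(ref(T3))).
Decompose ref/1: list(map(list(S2), T1)) =?= list(map(S2, ref(S2))).
Decompose list/1: map(list(S2), T1) =?= map(S2, ref(S2)).
Decompose map/2: list(S2) =?= S2,  T1 =?= ref(S2).
Occurs check fails: S2 occurs in list(S2); the equation S2 =?= list(S2) has no finite solution.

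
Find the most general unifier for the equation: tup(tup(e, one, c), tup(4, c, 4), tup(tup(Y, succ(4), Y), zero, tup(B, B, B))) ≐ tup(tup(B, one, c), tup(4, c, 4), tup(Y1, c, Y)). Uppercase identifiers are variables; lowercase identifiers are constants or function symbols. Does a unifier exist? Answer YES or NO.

Decompose tup/3: tup(e, one, c) ≐ tup(B, one, c),  tup(4, c, 4) ≐ tup(4, c, 4),  tup(tup(Y, succ(4), Y), zero, tup(B, B, B)) ≐ tup(Y1, c, Y).
Decompose tup/3: e ≐ B,  one ≐ one,  c ≐ c.
Bind B := e; substituting into the one remaining equation that mentions B gives: tup(tup(Y, succ(4), Y), zero, tup(e, e, e)) ≐ tup(Y1, c, Y).
Delete trivial equation one ≐ one.
Delete trivial equation c ≐ c.
Delete trivial equation tup(4, c, 4) ≐ tup(4, c, 4).
Decompose tup/3: tup(Y, succ(4), Y) ≐ Y1,  zero ≐ c,  tup(e, e, e) ≐ Y.
Bind Y1 := tup(Y, succ(4), Y); no other remaining equation mentions Y1.
Clash: constants zero and c differ; no unifier exists.

NO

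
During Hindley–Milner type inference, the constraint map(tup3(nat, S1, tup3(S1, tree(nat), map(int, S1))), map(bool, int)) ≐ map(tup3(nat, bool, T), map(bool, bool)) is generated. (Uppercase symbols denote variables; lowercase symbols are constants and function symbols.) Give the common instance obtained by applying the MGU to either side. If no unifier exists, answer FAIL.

Decompose map/2: tup3(nat, S1, tup3(S1, tree(nat), map(int, S1))) ≐ tup3(nat, bool, T),  map(bool, int) ≐ map(bool, bool).
Decompose tup3/3: nat ≐ nat,  S1 ≐ bool,  tup3(S1, tree(nat), map(int, S1)) ≐ T.
Delete trivial equation nat ≐ nat.
Bind S1 := bool; substituting into the one remaining equation that mentions S1 gives: tup3(bool, tree(nat), map(int, bool)) ≐ T.
Bind T := tup3(bool, tree(nat), map(int, bool)); no other remaining equation mentions T.
Decompose map/2: bool ≐ bool,  int ≐ bool.
Delete trivial equation bool ≐ bool.
Clash: constants int and bool differ; no unifier exists.

FAIL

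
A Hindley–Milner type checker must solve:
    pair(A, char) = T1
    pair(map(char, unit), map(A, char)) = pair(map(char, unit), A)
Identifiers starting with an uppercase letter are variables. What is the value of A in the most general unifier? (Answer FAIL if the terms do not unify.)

FAIL

Bind T1 := pair(A, char); no other remaining equation mentions T1.
Decompose pair/2: map(char, unit) = map(char, unit),  map(A, char) = A.
Delete trivial equation map(char, unit) = map(char, unit).
Occurs check fails: A occurs in map(A, char); the equation A = map(A, char) has no finite solution.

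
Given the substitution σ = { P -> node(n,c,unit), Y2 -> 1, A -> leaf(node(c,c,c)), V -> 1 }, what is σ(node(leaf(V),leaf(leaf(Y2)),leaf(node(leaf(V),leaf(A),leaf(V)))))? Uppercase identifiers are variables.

node(leaf(1),leaf(leaf(1)),leaf(node(leaf(1),leaf(leaf(node(c,c,c))),leaf(1))))

Replace each occurrence of Y2 with 1.
Replace each occurrence of A with leaf(node(c,c,c)).
Replace each occurrence of V with 1.
Result: node(leaf(1),leaf(leaf(1)),leaf(node(leaf(1),leaf(leaf(node(c,c,c))),leaf(1)))).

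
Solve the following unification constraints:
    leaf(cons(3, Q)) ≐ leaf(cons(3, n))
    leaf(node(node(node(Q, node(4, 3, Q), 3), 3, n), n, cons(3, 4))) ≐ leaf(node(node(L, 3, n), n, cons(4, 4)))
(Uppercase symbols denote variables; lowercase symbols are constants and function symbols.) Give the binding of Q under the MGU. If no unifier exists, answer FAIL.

FAIL

Decompose leaf/1: cons(3, Q) ≐ cons(3, n).
Decompose cons/2: 3 ≐ 3,  Q ≐ n.
Delete trivial equation 3 ≐ 3.
Bind Q := n; substituting into the remaining equation gives: leaf(node(node(node(n, node(4, 3, n), 3), 3, n), n, cons(3, 4))) ≐ leaf(node(node(L, 3, n), n, cons(4, 4))).
Decompose leaf/1: node(node(node(n, node(4, 3, n), 3), 3, n), n, cons(3, 4)) ≐ node(node(L, 3, n), n, cons(4, 4)).
Decompose node/3: node(node(n, node(4, 3, n), 3), 3, n) ≐ node(L, 3, n),  n ≐ n,  cons(3, 4) ≐ cons(4, 4).
Decompose node/3: node(n, node(4, 3, n), 3) ≐ L,  3 ≐ 3,  n ≐ n.
Bind L := node(n, node(4, 3, n), 3); no other remaining equation mentions L.
Delete trivial equation 3 ≐ 3.
Delete trivial equation n ≐ n.
Delete trivial equation n ≐ n.
Decompose cons/2: 3 ≐ 4,  4 ≐ 4.
Clash: constants 3 and 4 differ; no unifier exists.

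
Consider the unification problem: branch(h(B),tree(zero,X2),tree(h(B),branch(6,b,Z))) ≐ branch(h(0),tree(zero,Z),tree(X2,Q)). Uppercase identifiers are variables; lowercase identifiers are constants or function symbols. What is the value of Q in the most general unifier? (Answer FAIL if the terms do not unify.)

branch(6,b,h(0))

Decompose branch/3: h(B) ≐ h(0),  tree(zero,X2) ≐ tree(zero,Z),  tree(h(B),branch(6,b,Z)) ≐ tree(X2,Q).
Decompose h/1: B ≐ 0.
Bind B := 0; substituting into the one remaining equation that mentions B gives: tree(h(0),branch(6,b,Z)) ≐ tree(X2,Q).
Decompose tree/2: zero ≐ zero,  X2 ≐ Z.
Delete trivial equation zero ≐ zero.
Bind X2 := Z; substituting into the remaining equation gives: tree(h(0),branch(6,b,Z)) ≐ tree(Z,Q).
Decompose tree/2: h(0) ≐ Z,  branch(6,b,Z) ≐ Q.
Bind Z := h(0); substituting into the remaining equation gives: branch(6,b,h(0)) ≐ Q. Substituting into the earlier binding gives X2 := h(0).
Bind Q := branch(6,b,h(0)).
MGU = { B := 0, X2 := h(0), Z := h(0), Q := branch(6,b,h(0)) }, so Q := branch(6,b,h(0)).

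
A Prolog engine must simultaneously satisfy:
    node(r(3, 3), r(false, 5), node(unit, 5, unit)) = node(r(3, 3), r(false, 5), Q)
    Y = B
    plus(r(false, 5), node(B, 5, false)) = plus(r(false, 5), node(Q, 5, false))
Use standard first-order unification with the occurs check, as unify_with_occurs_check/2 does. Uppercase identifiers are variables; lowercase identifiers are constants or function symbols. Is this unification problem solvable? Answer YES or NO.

YES

Decompose node/3: r(3, 3) = r(3, 3),  r(false, 5) = r(false, 5),  node(unit, 5, unit) = Q.
Delete trivial equation r(3, 3) = r(3, 3).
Delete trivial equation r(false, 5) = r(false, 5).
Bind Q := node(unit, 5, unit); substituting into the one remaining equation that mentions Q gives: plus(r(false, 5), node(B, 5, false)) = plus(r(false, 5), node(node(unit, 5, unit), 5, false)).
Bind Y := B; no other remaining equation mentions Y.
Decompose plus/2: r(false, 5) = r(false, 5),  node(B, 5, false) = node(node(unit, 5, unit), 5, false).
Delete trivial equation r(false, 5) = r(false, 5).
Decompose node/3: B = node(unit, 5, unit),  5 = 5,  false = false.
Bind B := node(unit, 5, unit); no other remaining equation mentions B. Substituting into the earlier binding gives Y := node(unit, 5, unit).
Delete trivial equation 5 = 5.
Delete trivial equation false = false.
No equations remain and no clash or occurs-check failure arose, so a unifier exists.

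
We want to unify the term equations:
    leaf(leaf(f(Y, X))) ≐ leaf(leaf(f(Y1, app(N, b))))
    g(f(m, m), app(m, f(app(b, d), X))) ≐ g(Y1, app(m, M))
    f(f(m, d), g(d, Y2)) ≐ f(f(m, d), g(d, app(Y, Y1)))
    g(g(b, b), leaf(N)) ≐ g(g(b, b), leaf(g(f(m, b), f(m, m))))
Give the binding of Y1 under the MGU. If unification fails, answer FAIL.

f(m, m)

Decompose leaf/1: leaf(f(Y, X)) ≐ leaf(f(Y1, app(N, b))).
Decompose leaf/1: f(Y, X) ≐ f(Y1, app(N, b)).
Decompose f/2: Y ≐ Y1,  X ≐ app(N, b).
Bind Y := Y1; substituting into the one remaining equation that mentions Y gives: f(f(m, d), g(d, Y2)) ≐ f(f(m, d), g(d, app(Y1, Y1))).
Bind X := app(N, b); substituting into the one remaining equation that mentions X gives: g(f(m, m), app(m, f(app(b, d), app(N, b)))) ≐ g(Y1, app(m, M)).
Decompose g/2: f(m, m) ≐ Y1,  app(m, f(app(b, d), app(N, b))) ≐ app(m, M).
Bind Y1 := f(m, m); substituting into the one remaining equation that mentions Y1 gives: f(f(m, d), g(d, Y2)) ≐ f(f(m, d), g(d, app(f(m, m), f(m, m)))). Substituting into the earlier binding gives Y := f(m, m).
Decompose app/2: m ≐ m,  f(app(b, d), app(N, b)) ≐ M.
Delete trivial equation m ≐ m.
Bind M := f(app(b, d), app(N, b)); no other remaining equation mentions M.
Decompose f/2: f(m, d) ≐ f(m, d),  g(d, Y2) ≐ g(d, app(f(m, m), f(m, m))).
Delete trivial equation f(m, d) ≐ f(m, d).
Decompose g/2: d ≐ d,  Y2 ≐ app(f(m, m), f(m, m)).
Delete trivial equation d ≐ d.
Bind Y2 := app(f(m, m), f(m, m)); no other remaining equation mentions Y2.
Decompose g/2: g(b, b) ≐ g(b, b),  leaf(N) ≐ leaf(g(f(m, b), f(m, m))).
Delete trivial equation g(b, b) ≐ g(b, b).
Decompose leaf/1: N ≐ g(f(m, b), f(m, m)).
Bind N := g(f(m, b), f(m, m)). Substituting into the earlier bindings gives X := app(g(f(m, b), f(m, m)), b), M := f(app(b, d), app(g(f(m, b), f(m, m)), b)).
MGU = { Y ↦ f(m, m), X ↦ app(g(f(m, b), f(m, m)), b), Y1 ↦ f(m, m), M ↦ f(app(b, d), app(g(f(m, b), f(m, m)), b)), Y2 ↦ app(f(m, m), f(m, m)), N ↦ g(f(m, b), f(m, m)) }, so Y1 ↦ f(m, m).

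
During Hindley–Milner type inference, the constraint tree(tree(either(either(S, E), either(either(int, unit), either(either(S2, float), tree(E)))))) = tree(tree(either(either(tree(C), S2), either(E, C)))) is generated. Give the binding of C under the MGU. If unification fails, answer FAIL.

either(either(either(int, unit), float), tree(either(int, unit)))

Decompose tree/1: tree(either(either(S, E), either(either(int, unit), either(either(S2, float), tree(E))))) = tree(either(either(tree(C), S2), either(E, C))).
Decompose tree/1: either(either(S, E), either(either(int, unit), either(either(S2, float), tree(E)))) = either(either(tree(C), S2), either(E, C)).
Decompose either/2: either(S, E) = either(tree(C), S2),  either(either(int, unit), either(either(S2, float), tree(E))) = either(E, C).
Decompose either/2: S = tree(C),  E = S2.
Bind S := tree(C); no other remaining equation mentions S.
Bind E := S2; substituting into the remaining equation gives: either(either(int, unit), either(either(S2, float), tree(S2))) = either(S2, C).
Decompose either/2: either(int, unit) = S2,  either(either(S2, float), tree(S2)) = C.
Bind S2 := either(int, unit); substituting into the remaining equation gives: either(either(either(int, unit), float), tree(either(int, unit))) = C. Substituting into the earlier binding gives E := either(int, unit).
Bind C := either(either(either(int, unit), float), tree(either(int, unit))). Substituting into the earlier binding gives S := tree(either(either(either(int, unit), float), tree(either(int, unit)))).
MGU = { S := tree(either(either(either(int, unit), float), tree(either(int, unit)))), E := either(int, unit), S2 := either(int, unit), C := either(either(either(int, unit), float), tree(either(int, unit))) }, so C := either(either(either(int, unit), float), tree(either(int, unit))).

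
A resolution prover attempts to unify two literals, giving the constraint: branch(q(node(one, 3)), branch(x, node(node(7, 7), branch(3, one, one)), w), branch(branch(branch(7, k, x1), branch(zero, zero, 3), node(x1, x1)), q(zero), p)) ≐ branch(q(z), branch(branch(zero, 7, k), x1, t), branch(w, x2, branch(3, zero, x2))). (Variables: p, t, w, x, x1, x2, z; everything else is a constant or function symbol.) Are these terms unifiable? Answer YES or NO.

Decompose branch/3: q(node(one, 3)) ≐ q(z),  branch(x, node(node(7, 7), branch(3, one, one)), w) ≐ branch(branch(zero, 7, k), x1, t),  branch(branch(branch(7, k, x1), branch(zero, zero, 3), node(x1, x1)), q(zero), p) ≐ branch(w, x2, branch(3, zero, x2)).
Decompose q/1: node(one, 3) ≐ z.
Bind z := node(one, 3); no other remaining equation mentions z.
Decompose branch/3: x ≐ branch(zero, 7, k),  node(node(7, 7), branch(3, one, one)) ≐ x1,  w ≐ t.
Bind x := branch(zero, 7, k); no other remaining equation mentions x.
Bind x1 := node(node(7, 7), branch(3, one, one)); substituting into the one remaining equation that mentions x1 gives: branch(branch(branch(7, k, node(node(7, 7), branch(3, one, one))), branch(zero, zero, 3), node(node(node(7, 7), branch(3, one, one)), node(node(7, 7), branch(3, one, one)))), q(zero), p) ≐ branch(w, x2, branch(3, zero, x2)).
Bind w := t; substituting into the remaining equation gives: branch(branch(branch(7, k, node(node(7, 7), branch(3, one, one))), branch(zero, zero, 3), node(node(node(7, 7), branch(3, one, one)), node(node(7, 7), branch(3, one, one)))), q(zero), p) ≐ branch(t, x2, branch(3, zero, x2)).
Decompose branch/3: branch(branch(7, k, node(node(7, 7), branch(3, one, one))), branch(zero, zero, 3), node(node(node(7, 7), branch(3, one, one)), node(node(7, 7), branch(3, one, one)))) ≐ t,  q(zero) ≐ x2,  p ≐ branch(3, zero, x2).
Bind t := branch(branch(7, k, node(node(7, 7), branch(3, one, one))), branch(zero, zero, 3), node(node(node(7, 7), branch(3, one, one)), node(node(7, 7), branch(3, one, one)))); no other remaining equation mentions t. Substituting into the earlier binding gives w := branch(branch(7, k, node(node(7, 7), branch(3, one, one))), branch(zero, zero, 3), node(node(node(7, 7), branch(3, one, one)), node(node(7, 7), branch(3, one, one)))).
Bind x2 := q(zero); substituting into the remaining equation gives: p ≐ branch(3, zero, q(zero)).
Bind p := branch(3, zero, q(zero)).
No equations remain and no clash or occurs-check failure arose, so a unifier exists.

YES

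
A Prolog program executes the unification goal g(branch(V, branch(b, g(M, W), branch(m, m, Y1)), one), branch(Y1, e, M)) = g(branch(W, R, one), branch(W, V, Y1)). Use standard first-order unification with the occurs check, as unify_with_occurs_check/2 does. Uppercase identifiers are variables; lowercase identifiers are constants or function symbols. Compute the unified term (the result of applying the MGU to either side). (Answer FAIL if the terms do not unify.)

g(branch(e, branch(b, g(e, e), branch(m, m, e)), one), branch(e, e, e))

Decompose g/2: branch(V, branch(b, g(M, W), branch(m, m, Y1)), one) = branch(W, R, one),  branch(Y1, e, M) = branch(W, V, Y1).
Decompose branch/3: V = W,  branch(b, g(M, W), branch(m, m, Y1)) = R,  one = one.
Bind V := W; substituting into the one remaining equation that mentions V gives: branch(Y1, e, M) = branch(W, W, Y1).
Bind R := branch(b, g(M, W), branch(m, m, Y1)); no other remaining equation mentions R.
Delete trivial equation one = one.
Decompose branch/3: Y1 = W,  e = W,  M = Y1.
Bind Y1 := W; substituting into the one remaining equation that mentions Y1 gives: M = W. Substituting into the earlier binding gives R := branch(b, g(M, W), branch(m, m, W)).
Bind W := e; substituting into the remaining equation gives: M = e. Substituting into the earlier bindings gives V := e, R := branch(b, g(M, e), branch(m, m, e)), Y1 := e.
Bind M := e. Substituting into the earlier binding gives R := branch(b, g(e, e), branch(m, m, e)).
Applying the MGU to either side gives g(branch(e, branch(b, g(e, e), branch(m, m, e)), one), branch(e, e, e)).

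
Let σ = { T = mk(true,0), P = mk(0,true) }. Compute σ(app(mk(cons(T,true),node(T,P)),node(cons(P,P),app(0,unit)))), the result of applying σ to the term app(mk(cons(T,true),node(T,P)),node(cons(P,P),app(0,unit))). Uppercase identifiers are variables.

app(mk(cons(mk(true,0),true),node(mk(true,0),mk(0,true))),node(cons(mk(0,true),mk(0,true)),app(0,unit)))

Replace each occurrence of T with mk(true,0).
Replace each occurrence of P with mk(0,true).
Result: app(mk(cons(mk(true,0),true),node(mk(true,0),mk(0,true))),node(cons(mk(0,true),mk(0,true)),app(0,unit))).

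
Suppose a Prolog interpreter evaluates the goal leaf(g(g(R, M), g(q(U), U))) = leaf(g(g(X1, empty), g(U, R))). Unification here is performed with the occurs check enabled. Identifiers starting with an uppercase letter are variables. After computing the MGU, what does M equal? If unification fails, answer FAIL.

FAIL

Decompose leaf/1: g(g(R, M), g(q(U), U)) = g(g(X1, empty), g(U, R)).
Decompose g/2: g(R, M) = g(X1, empty),  g(q(U), U) = g(U, R).
Decompose g/2: R = X1,  M = empty.
Bind R := X1; substituting into the one remaining equation that mentions R gives: g(q(U), U) = g(U, X1).
Bind M := empty; no other remaining equation mentions M.
Decompose g/2: q(U) = U,  U = X1.
Occurs check fails: U occurs in q(U); the equation U = q(U) has no finite solution.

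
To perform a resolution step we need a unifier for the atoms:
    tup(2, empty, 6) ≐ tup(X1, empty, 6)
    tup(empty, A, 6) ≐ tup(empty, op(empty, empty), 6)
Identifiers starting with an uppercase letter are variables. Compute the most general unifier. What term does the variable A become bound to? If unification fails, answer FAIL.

op(empty, empty)

Decompose tup/3: 2 ≐ X1,  empty ≐ empty,  6 ≐ 6.
Bind X1 := 2; no other remaining equation mentions X1.
Delete trivial equation empty ≐ empty.
Delete trivial equation 6 ≐ 6.
Decompose tup/3: empty ≐ empty,  A ≐ op(empty, empty),  6 ≐ 6.
Delete trivial equation empty ≐ empty.
Bind A := op(empty, empty); no other remaining equation mentions A.
Delete trivial equation 6 ≐ 6.
MGU = { X1 := 2, A := op(empty, empty) }, so A := op(empty, empty).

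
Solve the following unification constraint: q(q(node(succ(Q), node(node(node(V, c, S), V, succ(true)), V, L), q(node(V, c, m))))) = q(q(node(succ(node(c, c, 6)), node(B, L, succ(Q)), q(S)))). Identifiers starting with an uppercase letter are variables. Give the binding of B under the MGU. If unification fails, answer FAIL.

Decompose q/1: q(node(succ(Q), node(node(node(V, c, S), V, succ(true)), V, L), q(node(V, c, m)))) = q(node(succ(node(c, c, 6)), node(B, L, succ(Q)), q(S))).
Decompose q/1: node(succ(Q), node(node(node(V, c, S), V, succ(true)), V, L), q(node(V, c, m))) = node(succ(node(c, c, 6)), node(B, L, succ(Q)), q(S)).
Decompose node/3: succ(Q) = succ(node(c, c, 6)),  node(node(node(V, c, S), V, succ(true)), V, L) = node(B, L, succ(Q)),  q(node(V, c, m)) = q(S).
Decompose succ/1: Q = node(c, c, 6).
Bind Q := node(c, c, 6); substituting into the one remaining equation that mentions Q gives: node(node(node(V, c, S), V, succ(true)), V, L) = node(B, L, succ(node(c, c, 6))).
Decompose node/3: node(node(V, c, S), V, succ(true)) = B,  V = L,  L = succ(node(c, c, 6)).
Bind B := node(node(V, c, S), V, succ(true)); no other remaining equation mentions B.
Bind V := L; substituting into the one remaining equation that mentions V gives: q(node(L, c, m)) = q(S). Substituting into the earlier binding gives B := node(node(L, c, S), L, succ(true)).
Bind L := succ(node(c, c, 6)); substituting into the remaining equation gives: q(node(succ(node(c, c, 6)), c, m)) = q(S). Substituting into the earlier bindings gives B := node(node(succ(node(c, c, 6)), c, S), succ(node(c, c, 6)), succ(true)), V := succ(node(c, c, 6)).
Decompose q/1: node(succ(node(c, c, 6)), c, m) = S.
Bind S := node(succ(node(c, c, 6)), c, m). Substituting into the earlier binding gives B := node(node(succ(node(c, c, 6)), c, node(succ(node(c, c, 6)), c, m)), succ(node(c, c, 6)), succ(true)).
MGU = { Q ↦ node(c, c, 6), B ↦ node(node(succ(node(c, c, 6)), c, node(succ(node(c, c, 6)), c, m)), succ(node(c, c, 6)), succ(true)), V ↦ succ(node(c, c, 6)), L ↦ succ(node(c, c, 6)), S ↦ node(succ(node(c, c, 6)), c, m) }, so B ↦ node(node(succ(node(c, c, 6)), c, node(succ(node(c, c, 6)), c, m)), succ(node(c, c, 6)), succ(true)).

node(node(succ(node(c, c, 6)), c, node(succ(node(c, c, 6)), c, m)), succ(node(c, c, 6)), succ(true))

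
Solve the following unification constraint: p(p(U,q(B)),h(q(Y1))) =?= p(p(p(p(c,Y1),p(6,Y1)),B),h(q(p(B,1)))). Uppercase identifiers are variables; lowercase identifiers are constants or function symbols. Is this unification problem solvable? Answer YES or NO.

NO

Decompose p/2: p(U,q(B)) =?= p(p(p(c,Y1),p(6,Y1)),B),  h(q(Y1)) =?= h(q(p(B,1))).
Decompose p/2: U =?= p(p(c,Y1),p(6,Y1)),  q(B) =?= B.
Bind U := p(p(c,Y1),p(6,Y1)); no other remaining equation mentions U.
Occurs check fails: B occurs in q(B); the equation B =?= q(B) has no finite solution.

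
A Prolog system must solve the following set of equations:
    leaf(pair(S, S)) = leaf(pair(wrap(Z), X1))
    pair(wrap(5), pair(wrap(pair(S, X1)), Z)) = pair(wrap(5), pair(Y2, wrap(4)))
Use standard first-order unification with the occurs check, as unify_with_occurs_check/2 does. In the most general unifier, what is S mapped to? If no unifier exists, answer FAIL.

wrap(wrap(4))

Decompose leaf/1: pair(S, S) = pair(wrap(Z), X1).
Decompose pair/2: S = wrap(Z),  S = X1.
Bind S := wrap(Z); substituting into the remaining equations gives: wrap(Z) = X1,  pair(wrap(5), pair(wrap(pair(wrap(Z), X1)), Z)) = pair(wrap(5), pair(Y2, wrap(4))).
Bind X1 := wrap(Z); substituting into the remaining equation gives: pair(wrap(5), pair(wrap(pair(wrap(Z), wrap(Z))), Z)) = pair(wrap(5), pair(Y2, wrap(4))).
Decompose pair/2: wrap(5) = wrap(5),  pair(wrap(pair(wrap(Z), wrap(Z))), Z) = pair(Y2, wrap(4)).
Delete trivial equation wrap(5) = wrap(5).
Decompose pair/2: wrap(pair(wrap(Z), wrap(Z))) = Y2,  Z = wrap(4).
Bind Y2 := wrap(pair(wrap(Z), wrap(Z))); no other remaining equation mentions Y2.
Bind Z := wrap(4). Substituting into the earlier bindings gives S := wrap(wrap(4)), X1 := wrap(wrap(4)), Y2 := wrap(pair(wrap(wrap(4)), wrap(wrap(4)))).
MGU = { S -> wrap(wrap(4)), X1 -> wrap(wrap(4)), Y2 -> wrap(pair(wrap(wrap(4)), wrap(wrap(4)))), Z -> wrap(4) }, so S -> wrap(wrap(4)).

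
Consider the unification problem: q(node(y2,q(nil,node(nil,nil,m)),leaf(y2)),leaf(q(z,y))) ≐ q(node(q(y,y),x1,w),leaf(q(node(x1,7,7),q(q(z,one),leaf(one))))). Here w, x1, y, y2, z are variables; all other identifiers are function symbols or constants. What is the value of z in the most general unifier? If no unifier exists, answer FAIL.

Decompose q/2: node(y2,q(nil,node(nil,nil,m)),leaf(y2)) ≐ node(q(y,y),x1,w),  leaf(q(z,y)) ≐ leaf(q(node(x1,7,7),q(q(z,one),leaf(one)))).
Decompose node/3: y2 ≐ q(y,y),  q(nil,node(nil,nil,m)) ≐ x1,  leaf(y2) ≐ w.
Bind y2 := q(y,y); substituting into the one remaining equation that mentions y2 gives: leaf(q(y,y)) ≐ w.
Bind x1 := q(nil,node(nil,nil,m)); substituting into the one remaining equation that mentions x1 gives: leaf(q(z,y)) ≐ leaf(q(node(q(nil,node(nil,nil,m)),7,7),q(q(z,one),leaf(one)))).
Bind w := leaf(q(y,y)); no other remaining equation mentions w.
Decompose leaf/1: q(z,y) ≐ q(node(q(nil,node(nil,nil,m)),7,7),q(q(z,one),leaf(one))).
Decompose q/2: z ≐ node(q(nil,node(nil,nil,m)),7,7),  y ≐ q(q(z,one),leaf(one)).
Bind z := node(q(nil,node(nil,nil,m)),7,7); substituting into the remaining equation gives: y ≐ q(q(node(q(nil,node(nil,nil,m)),7,7),one),leaf(one)).
Bind y := q(q(node(q(nil,node(nil,nil,m)),7,7),one),leaf(one)). Substituting into the earlier bindings gives y2 := q(q(q(node(q(nil,node(nil,nil,m)),7,7),one),leaf(one)),q(q(node(q(nil,node(nil,nil,m)),7,7),one),leaf(one))), w := leaf(q(q(q(node(q(nil,node(nil,nil,m)),7,7),one),leaf(one)),q(q(node(q(nil,node(nil,nil,m)),7,7),one),leaf(one)))).
MGU = { y2 ↦ q(q(q(node(q(nil,node(nil,nil,m)),7,7),one),leaf(one)),q(q(node(q(nil,node(nil,nil,m)),7,7),one),leaf(one))), x1 ↦ q(nil,node(nil,nil,m)), w ↦ leaf(q(q(q(node(q(nil,node(nil,nil,m)),7,7),one),leaf(one)),q(q(node(q(nil,node(nil,nil,m)),7,7),one),leaf(one)))), z ↦ node(q(nil,node(nil,nil,m)),7,7), y ↦ q(q(node(q(nil,node(nil,nil,m)),7,7),one),leaf(one)) }, so z ↦ node(q(nil,node(nil,nil,m)),7,7).

node(q(nil,node(nil,nil,m)),7,7)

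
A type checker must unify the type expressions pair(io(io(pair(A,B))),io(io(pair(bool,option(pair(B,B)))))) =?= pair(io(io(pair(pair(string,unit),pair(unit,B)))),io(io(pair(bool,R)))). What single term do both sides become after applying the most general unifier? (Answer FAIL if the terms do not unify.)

FAIL

Decompose pair/2: io(io(pair(A,B))) =?= io(io(pair(pair(string,unit),pair(unit,B)))),  io(io(pair(bool,option(pair(B,B))))) =?= io(io(pair(bool,R))).
Decompose io/1: io(pair(A,B)) =?= io(pair(pair(string,unit),pair(unit,B))).
Decompose io/1: pair(A,B) =?= pair(pair(string,unit),pair(unit,B)).
Decompose pair/2: A =?= pair(string,unit),  B =?= pair(unit,B).
Bind A := pair(string,unit); no other remaining equation mentions A.
Occurs check fails: B occurs in pair(unit,B); the equation B =?= pair(unit,B) has no finite solution.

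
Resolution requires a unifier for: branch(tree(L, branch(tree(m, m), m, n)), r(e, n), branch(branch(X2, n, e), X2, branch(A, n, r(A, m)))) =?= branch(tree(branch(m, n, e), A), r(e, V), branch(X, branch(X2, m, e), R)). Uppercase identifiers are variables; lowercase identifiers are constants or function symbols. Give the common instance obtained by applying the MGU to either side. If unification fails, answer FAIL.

FAIL

Decompose branch/3: tree(L, branch(tree(m, m), m, n)) =?= tree(branch(m, n, e), A),  r(e, n) =?= r(e, V),  branch(branch(X2, n, e), X2, branch(A, n, r(A, m))) =?= branch(X, branch(X2, m, e), R).
Decompose tree/2: L =?= branch(m, n, e),  branch(tree(m, m), m, n) =?= A.
Bind L := branch(m, n, e); no other remaining equation mentions L.
Bind A := branch(tree(m, m), m, n); substituting into the one remaining equation that mentions A gives: branch(branch(X2, n, e), X2, branch(branch(tree(m, m), m, n), n, r(branch(tree(m, m), m, n), m))) =?= branch(X, branch(X2, m, e), R).
Decompose r/2: e =?= e,  n =?= V.
Delete trivial equation e =?= e.
Bind V := n; no other remaining equation mentions V.
Decompose branch/3: branch(X2, n, e) =?= X,  X2 =?= branch(X2, m, e),  branch(branch(tree(m, m), m, n), n, r(branch(tree(m, m), m, n), m)) =?= R.
Bind X := branch(X2, n, e); no other remaining equation mentions X.
Occurs check fails: X2 occurs in branch(X2, m, e); the equation X2 =?= branch(X2, m, e) has no finite solution.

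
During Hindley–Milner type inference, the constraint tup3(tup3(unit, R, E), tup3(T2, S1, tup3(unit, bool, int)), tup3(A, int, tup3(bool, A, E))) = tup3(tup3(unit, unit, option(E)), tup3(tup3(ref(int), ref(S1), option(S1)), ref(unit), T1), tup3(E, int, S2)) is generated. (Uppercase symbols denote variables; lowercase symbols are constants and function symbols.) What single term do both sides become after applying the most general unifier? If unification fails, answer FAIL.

Decompose tup3/3: tup3(unit, R, E) = tup3(unit, unit, option(E)),  tup3(T2, S1, tup3(unit, bool, int)) = tup3(tup3(ref(int), ref(S1), option(S1)), ref(unit), T1),  tup3(A, int, tup3(bool, A, E)) = tup3(E, int, S2).
Decompose tup3/3: unit = unit,  R = unit,  E = option(E).
Delete trivial equation unit = unit.
Bind R := unit; no other remaining equation mentions R.
Occurs check fails: E occurs in option(E); the equation E = option(E) has no finite solution.

FAIL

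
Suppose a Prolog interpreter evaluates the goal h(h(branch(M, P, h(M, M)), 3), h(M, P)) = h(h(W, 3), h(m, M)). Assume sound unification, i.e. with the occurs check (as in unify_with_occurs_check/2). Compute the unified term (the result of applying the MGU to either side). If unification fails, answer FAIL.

h(h(branch(m, m, h(m, m)), 3), h(m, m))

Decompose h/2: h(branch(M, P, h(M, M)), 3) = h(W, 3),  h(M, P) = h(m, M).
Decompose h/2: branch(M, P, h(M, M)) = W,  3 = 3.
Bind W := branch(M, P, h(M, M)); no other remaining equation mentions W.
Delete trivial equation 3 = 3.
Decompose h/2: M = m,  P = M.
Bind M := m; substituting into the remaining equation gives: P = m. Substituting into the earlier binding gives W := branch(m, P, h(m, m)).
Bind P := m. Substituting into the earlier binding gives W := branch(m, m, h(m, m)).
Applying the MGU to either side gives h(h(branch(m, m, h(m, m)), 3), h(m, m)).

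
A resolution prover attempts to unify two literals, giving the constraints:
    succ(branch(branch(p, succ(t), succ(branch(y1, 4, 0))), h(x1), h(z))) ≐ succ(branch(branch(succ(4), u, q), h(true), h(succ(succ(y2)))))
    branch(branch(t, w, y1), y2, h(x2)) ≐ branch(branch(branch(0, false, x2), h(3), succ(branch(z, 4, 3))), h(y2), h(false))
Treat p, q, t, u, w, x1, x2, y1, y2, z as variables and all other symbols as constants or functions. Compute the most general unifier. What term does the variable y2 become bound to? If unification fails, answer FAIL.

FAIL

Decompose succ/1: branch(branch(p, succ(t), succ(branch(y1, 4, 0))), h(x1), h(z)) ≐ branch(branch(succ(4), u, q), h(true), h(succ(succ(y2)))).
Decompose branch/3: branch(p, succ(t), succ(branch(y1, 4, 0))) ≐ branch(succ(4), u, q),  h(x1) ≐ h(true),  h(z) ≐ h(succ(succ(y2))).
Decompose branch/3: p ≐ succ(4),  succ(t) ≐ u,  succ(branch(y1, 4, 0)) ≐ q.
Bind p := succ(4); no other remaining equation mentions p.
Bind u := succ(t); no other remaining equation mentions u.
Bind q := succ(branch(y1, 4, 0)); no other remaining equation mentions q.
Decompose h/1: x1 ≐ true.
Bind x1 := true; no other remaining equation mentions x1.
Decompose h/1: z ≐ succ(succ(y2)).
Bind z := succ(succ(y2)); substituting into the remaining equation gives: branch(branch(t, w, y1), y2, h(x2)) ≐ branch(branch(branch(0, false, x2), h(3), succ(branch(succ(succ(y2)), 4, 3))), h(y2), h(false)).
Decompose branch/3: branch(t, w, y1) ≐ branch(branch(0, false, x2), h(3), succ(branch(succ(succ(y2)), 4, 3))),  y2 ≐ h(y2),  h(x2) ≐ h(false).
Decompose branch/3: t ≐ branch(0, false, x2),  w ≐ h(3),  y1 ≐ succ(branch(succ(succ(y2)), 4, 3)).
Bind t := branch(0, false, x2); no other remaining equation mentions t. Substituting into the earlier binding gives u := succ(branch(0, false, x2)).
Bind w := h(3); no other remaining equation mentions w.
Bind y1 := succ(branch(succ(succ(y2)), 4, 3)); no other remaining equation mentions y1. Substituting into the earlier binding gives q := succ(branch(succ(branch(succ(succ(y2)), 4, 3)), 4, 0)).
Occurs check fails: y2 occurs in h(y2); the equation y2 ≐ h(y2) has no finite solution.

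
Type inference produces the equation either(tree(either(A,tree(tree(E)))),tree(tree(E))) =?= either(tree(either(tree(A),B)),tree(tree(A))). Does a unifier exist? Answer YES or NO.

NO

Decompose either/2: tree(either(A,tree(tree(E)))) =?= tree(either(tree(A),B)),  tree(tree(E)) =?= tree(tree(A)).
Decompose tree/1: either(A,tree(tree(E))) =?= either(tree(A),B).
Decompose either/2: A =?= tree(A),  tree(tree(E)) =?= B.
Occurs check fails: A occurs in tree(A); the equation A =?= tree(A) has no finite solution.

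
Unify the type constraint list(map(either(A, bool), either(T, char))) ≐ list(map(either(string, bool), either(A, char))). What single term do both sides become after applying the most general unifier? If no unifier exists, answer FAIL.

Decompose list/1: map(either(A, bool), either(T, char)) ≐ map(either(string, bool), either(A, char)).
Decompose map/2: either(A, bool) ≐ either(string, bool),  either(T, char) ≐ either(A, char).
Decompose either/2: A ≐ string,  bool ≐ bool.
Bind A := string; substituting into the one remaining equation that mentions A gives: either(T, char) ≐ either(string, char).
Delete trivial equation bool ≐ bool.
Decompose either/2: T ≐ string,  char ≐ char.
Bind T := string; no other remaining equation mentions T.
Delete trivial equation char ≐ char.
Applying the MGU to either side gives list(map(either(string, bool), either(string, char))).

list(map(either(string, bool), either(string, char)))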